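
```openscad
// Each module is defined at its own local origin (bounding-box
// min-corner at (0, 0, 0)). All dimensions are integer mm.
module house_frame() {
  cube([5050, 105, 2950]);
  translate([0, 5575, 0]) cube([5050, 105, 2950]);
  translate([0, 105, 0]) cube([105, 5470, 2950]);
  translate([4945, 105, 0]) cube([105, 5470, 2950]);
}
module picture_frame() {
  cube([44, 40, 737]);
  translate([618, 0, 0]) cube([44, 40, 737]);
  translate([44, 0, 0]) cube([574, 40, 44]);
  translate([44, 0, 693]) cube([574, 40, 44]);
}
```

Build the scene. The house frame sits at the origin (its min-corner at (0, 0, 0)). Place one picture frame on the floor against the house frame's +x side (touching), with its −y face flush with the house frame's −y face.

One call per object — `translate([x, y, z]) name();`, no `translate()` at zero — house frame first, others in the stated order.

house_frame();
translate([5050, 0, 0]) picture_frame();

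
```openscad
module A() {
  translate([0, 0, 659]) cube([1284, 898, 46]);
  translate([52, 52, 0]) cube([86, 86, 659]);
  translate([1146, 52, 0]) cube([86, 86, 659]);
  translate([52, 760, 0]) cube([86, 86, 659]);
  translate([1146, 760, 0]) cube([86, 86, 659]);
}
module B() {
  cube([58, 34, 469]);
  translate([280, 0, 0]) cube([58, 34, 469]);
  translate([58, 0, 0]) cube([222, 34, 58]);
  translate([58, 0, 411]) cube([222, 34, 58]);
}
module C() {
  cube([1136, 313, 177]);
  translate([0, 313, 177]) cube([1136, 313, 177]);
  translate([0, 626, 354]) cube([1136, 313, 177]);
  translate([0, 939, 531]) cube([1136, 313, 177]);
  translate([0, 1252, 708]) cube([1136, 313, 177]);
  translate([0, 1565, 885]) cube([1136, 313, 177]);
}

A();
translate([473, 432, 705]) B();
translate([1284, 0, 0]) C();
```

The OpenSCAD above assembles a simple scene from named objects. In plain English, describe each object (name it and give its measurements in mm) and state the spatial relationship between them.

A is a rectangular dining table. The top is 1284×898×46 mm with its upper surface at z = 705 mm. It stands on four 86×86 mm square legs, each inset 52 mm from the nearest pair of top edges, running from the floor to the underside of the top.

B is a rectangular picture frame lying in the x–z plane (depth along y). The opening is 222 mm wide (x) by 353 mm tall (z), surrounded by a border 58 mm wide on all four sides. The frame is 34 mm deep and is made of two full-height vertical stiles with two horizontal rails fitted between them.

C is a straight staircase of 6 solid steps. Each step is 1136 mm wide (x), 313 mm deep (y, the going) and 177 mm tall (the rise). The first step rests on the floor; each subsequent step sits one going further in +y and one rise higher in +z, directly behind and above the previous step with no overlap.

The picture frame is on top of the table, centred. The staircase is against the table's +x side, with their −y faces flush.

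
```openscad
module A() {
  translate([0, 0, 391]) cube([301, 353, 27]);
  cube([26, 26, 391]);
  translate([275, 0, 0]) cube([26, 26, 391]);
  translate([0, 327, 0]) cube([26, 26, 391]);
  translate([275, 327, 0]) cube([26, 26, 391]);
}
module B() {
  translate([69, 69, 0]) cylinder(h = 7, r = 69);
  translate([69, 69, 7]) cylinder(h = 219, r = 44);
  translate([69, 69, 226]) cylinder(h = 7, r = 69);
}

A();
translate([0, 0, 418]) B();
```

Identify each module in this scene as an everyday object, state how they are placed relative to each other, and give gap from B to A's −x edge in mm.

The spool's min-x is at 0; the stool's min-x is 0; gap = 0 mm.

A is a stool. B is a spool. The spool is on top of the stool. The gap from the spool to the stool's −x edge is 0 mm.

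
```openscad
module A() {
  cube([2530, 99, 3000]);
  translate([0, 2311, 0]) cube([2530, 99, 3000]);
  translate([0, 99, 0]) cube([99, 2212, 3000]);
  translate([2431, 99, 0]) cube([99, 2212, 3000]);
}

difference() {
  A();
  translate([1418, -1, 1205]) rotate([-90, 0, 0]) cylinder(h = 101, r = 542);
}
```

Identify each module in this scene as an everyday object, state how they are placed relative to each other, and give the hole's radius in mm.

A is a house frame. The house frame has a circular hole through its front wall. The hole's radius is 542 mm.

The subtracted cylinder has r = 542 mm.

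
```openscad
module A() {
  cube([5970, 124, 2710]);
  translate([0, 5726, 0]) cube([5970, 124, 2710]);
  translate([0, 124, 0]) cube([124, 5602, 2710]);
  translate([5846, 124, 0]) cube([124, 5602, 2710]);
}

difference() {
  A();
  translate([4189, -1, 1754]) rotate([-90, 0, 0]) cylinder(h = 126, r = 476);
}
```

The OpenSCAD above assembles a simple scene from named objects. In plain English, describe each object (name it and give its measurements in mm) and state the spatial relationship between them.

A is the wall frame of a small rectangular building: four walls, each 2710 mm tall and 124 mm thick, enclosing a footprint 5970 mm (x) by 5850 mm (y) outside-to-outside, with no floor or roof. The front and back walls (the −y and +y sides) span the full width; the two side walls fit between them.

The house frame has a circular hole of radius 476 mm through its front wall, centred at (x = 4189, z = 1754).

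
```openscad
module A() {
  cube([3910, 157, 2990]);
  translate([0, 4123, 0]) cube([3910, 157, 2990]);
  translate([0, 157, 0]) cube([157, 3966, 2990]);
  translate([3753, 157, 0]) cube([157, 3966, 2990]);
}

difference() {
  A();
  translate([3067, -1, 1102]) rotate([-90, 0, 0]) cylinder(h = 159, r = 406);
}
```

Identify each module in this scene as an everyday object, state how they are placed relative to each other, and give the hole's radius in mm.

The subtracted cylinder has r = 406 mm.

A is a house frame. The house frame has a circular hole through its front wall. The hole's radius is 406 mm.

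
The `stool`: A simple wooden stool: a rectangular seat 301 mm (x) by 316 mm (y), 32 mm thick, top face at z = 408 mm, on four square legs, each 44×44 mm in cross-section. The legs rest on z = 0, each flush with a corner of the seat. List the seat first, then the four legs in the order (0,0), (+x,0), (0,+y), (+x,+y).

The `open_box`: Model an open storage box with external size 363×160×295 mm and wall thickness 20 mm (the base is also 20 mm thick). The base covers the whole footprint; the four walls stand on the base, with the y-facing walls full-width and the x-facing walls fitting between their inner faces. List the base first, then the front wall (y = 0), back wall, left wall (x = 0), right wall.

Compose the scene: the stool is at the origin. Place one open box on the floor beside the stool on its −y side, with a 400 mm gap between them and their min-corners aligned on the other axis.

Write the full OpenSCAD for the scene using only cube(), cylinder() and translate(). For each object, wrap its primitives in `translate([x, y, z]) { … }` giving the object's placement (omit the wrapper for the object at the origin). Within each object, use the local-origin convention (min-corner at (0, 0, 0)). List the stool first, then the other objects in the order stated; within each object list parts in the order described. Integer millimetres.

translate([0, 0, 376]) cube([301, 316, 32]);
cube([44, 44, 376]);
translate([257, 0, 0]) cube([44, 44, 376]);
translate([0, 272, 0]) cube([44, 44, 376]);
translate([257, 272, 0]) cube([44, 44, 376]);
translate([0, -560, 0]) {
  cube([363, 160, 20]);
  translate([0, 0, 20]) cube([363, 20, 275]);
  translate([0, 140, 20]) cube([363, 20, 275]);
  translate([0, 20, 20]) cube([20, 120, 275]);
  translate([343, 20, 20]) cube([20, 120, 275]);
}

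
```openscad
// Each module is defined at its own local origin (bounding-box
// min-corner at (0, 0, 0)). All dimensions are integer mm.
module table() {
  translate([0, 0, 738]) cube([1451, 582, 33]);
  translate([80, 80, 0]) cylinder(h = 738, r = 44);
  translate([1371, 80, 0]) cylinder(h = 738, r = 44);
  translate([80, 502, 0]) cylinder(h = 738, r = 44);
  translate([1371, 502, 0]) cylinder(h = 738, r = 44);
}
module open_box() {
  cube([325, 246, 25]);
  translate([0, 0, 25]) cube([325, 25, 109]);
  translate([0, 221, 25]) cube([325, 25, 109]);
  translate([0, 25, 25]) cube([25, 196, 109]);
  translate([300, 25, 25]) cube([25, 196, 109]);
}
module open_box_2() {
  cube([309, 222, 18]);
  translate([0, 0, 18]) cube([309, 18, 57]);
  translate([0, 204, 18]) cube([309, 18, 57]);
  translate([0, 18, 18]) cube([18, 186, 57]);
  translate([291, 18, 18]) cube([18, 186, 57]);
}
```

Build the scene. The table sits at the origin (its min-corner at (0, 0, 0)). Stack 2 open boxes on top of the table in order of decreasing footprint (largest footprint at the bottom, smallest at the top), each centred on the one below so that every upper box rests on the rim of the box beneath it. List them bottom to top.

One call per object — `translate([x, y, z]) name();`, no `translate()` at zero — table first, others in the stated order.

table();
translate([563, 168, 771]) open_box();
translate([571, 180, 905]) open_box_2();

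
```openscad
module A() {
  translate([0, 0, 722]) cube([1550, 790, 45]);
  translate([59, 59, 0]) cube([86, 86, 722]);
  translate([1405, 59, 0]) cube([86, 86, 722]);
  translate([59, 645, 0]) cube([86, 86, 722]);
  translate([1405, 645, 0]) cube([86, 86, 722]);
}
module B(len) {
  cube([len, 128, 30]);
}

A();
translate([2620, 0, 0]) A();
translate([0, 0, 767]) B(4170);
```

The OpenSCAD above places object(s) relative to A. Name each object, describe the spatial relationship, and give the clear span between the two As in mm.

Second table starts at x = 2620; first ends at x = 1550; clear span = 2620 − 1550 = 1070 mm.

A is a table. B is a beam. A beam spans the tops of two tables. The clear span between the two tables is 1070 mm.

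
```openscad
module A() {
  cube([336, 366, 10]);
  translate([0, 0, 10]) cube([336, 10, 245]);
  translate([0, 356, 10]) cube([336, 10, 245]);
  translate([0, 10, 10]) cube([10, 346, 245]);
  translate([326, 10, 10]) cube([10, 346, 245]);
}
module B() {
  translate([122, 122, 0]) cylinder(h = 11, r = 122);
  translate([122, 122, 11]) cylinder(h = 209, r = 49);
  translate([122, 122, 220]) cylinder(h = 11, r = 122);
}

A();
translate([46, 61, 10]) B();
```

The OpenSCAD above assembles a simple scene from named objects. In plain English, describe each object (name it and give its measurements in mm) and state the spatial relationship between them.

A is an open storage box with external size 336×366×255 mm and wall thickness 10 mm (the base is also 10 mm thick). The base covers the whole footprint; the four walls stand on the base, with the y-facing walls full-width and the x-facing walls fitting between their inner faces.

B is a spool: two coaxial disc flanges of radius 122 mm and thickness 11 mm, joined by a core cylinder of radius 49 mm and height 209 mm. The lower flange rests on z = 0 and the three cylinders share a vertical axis.

The spool sits inside the open box, centred.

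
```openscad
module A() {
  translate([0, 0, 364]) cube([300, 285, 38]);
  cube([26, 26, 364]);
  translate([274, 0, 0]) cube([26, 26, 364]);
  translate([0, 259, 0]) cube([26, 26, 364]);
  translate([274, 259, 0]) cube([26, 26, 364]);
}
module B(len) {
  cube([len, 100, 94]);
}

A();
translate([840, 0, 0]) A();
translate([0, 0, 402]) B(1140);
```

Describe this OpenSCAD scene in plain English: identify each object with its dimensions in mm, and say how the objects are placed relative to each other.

A is a simple wooden stool: a rectangular seat 300 mm (x) by 285 mm (y), 38 mm thick, top face at z = 402 mm, on four square legs, each 26×26 mm in cross-section. The legs rest on z = 0, each flush with a corner of the seat.

B is a rectangular beam 1140 mm long (x), 100 mm deep (y), 94 mm thick (z).

The beam spans the tops of two stools placed 540 mm apart, resting at z = 402 mm.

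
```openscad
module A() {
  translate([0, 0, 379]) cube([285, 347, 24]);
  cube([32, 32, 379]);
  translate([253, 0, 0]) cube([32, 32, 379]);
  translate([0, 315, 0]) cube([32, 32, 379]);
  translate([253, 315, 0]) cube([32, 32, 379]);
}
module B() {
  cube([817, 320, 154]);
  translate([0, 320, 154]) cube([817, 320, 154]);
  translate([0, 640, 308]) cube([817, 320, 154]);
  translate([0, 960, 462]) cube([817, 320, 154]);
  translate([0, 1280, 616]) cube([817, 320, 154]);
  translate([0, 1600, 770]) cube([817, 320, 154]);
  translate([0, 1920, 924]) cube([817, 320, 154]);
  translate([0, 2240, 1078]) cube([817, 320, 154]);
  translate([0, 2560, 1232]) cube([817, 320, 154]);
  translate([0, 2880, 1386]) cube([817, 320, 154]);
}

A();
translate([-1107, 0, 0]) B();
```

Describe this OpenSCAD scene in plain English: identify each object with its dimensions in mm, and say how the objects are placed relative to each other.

A is a simple wooden stool: a rectangular seat 285 mm (x) by 347 mm (y), 24 mm thick, top face at z = 403 mm, on four square legs, each 32×32 mm in cross-section. The legs rest on z = 0, each flush with a corner of the seat.

B is a run of 10 identical solid stair steps. Each tread is 817×320 mm and each step block is 154 mm high. Step 1 rests on the floor; step k is offset from step 1 by (k−1)×320 mm in y and (k−1)×154 mm in z.

The staircase is on the floor beside the stool on its −x side.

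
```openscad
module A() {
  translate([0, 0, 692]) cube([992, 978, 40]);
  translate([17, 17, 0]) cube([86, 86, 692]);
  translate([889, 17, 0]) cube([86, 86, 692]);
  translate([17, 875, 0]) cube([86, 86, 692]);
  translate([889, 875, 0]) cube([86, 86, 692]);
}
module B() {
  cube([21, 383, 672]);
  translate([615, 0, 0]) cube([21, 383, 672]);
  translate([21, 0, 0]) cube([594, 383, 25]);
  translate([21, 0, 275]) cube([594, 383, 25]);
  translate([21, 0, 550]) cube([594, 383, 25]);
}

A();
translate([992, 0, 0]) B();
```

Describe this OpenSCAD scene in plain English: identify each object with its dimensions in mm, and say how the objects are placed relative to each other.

A is a rectangular dining table. The top is 992×978×40 mm with its upper surface at z = 732 mm. It stands on four 86×86 mm square legs, each inset 17 mm from the nearest pair of top edges, running from the floor to the underside of the top.

B is an open bookshelf. Two side panels, each 21 mm thick, 383 mm deep and 672 mm tall, stand 636 mm apart (outside-to-outside). Between them sit 3 shelves, each 25 mm thick and 383 mm deep, spanning the full gap between the sides. The bottom shelf rests on the floor (its underside at z = 0) and the clear gap between one shelf's top and the next shelf's underside is 250 mm.

The bookshelf is against the table's +x side, with their −y faces flush.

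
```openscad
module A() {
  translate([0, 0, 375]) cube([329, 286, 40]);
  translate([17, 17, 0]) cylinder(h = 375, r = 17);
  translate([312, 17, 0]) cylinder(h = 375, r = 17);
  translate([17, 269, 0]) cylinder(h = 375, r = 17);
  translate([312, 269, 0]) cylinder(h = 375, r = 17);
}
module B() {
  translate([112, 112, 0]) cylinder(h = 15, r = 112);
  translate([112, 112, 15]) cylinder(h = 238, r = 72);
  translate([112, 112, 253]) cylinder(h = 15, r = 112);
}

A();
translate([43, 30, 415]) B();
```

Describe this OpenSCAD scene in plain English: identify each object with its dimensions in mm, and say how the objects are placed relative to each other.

A is a simple wooden stool: a rectangular seat 329 mm (x) by 286 mm (y), 40 mm thick, top face at z = 415 mm, on four round legs, each 34 mm in diameter. The legs rest on z = 0, each leg's axis is inset half a diameter from the nearest pair of seat edges (so the leg's bounding box is flush with the corner).

B is a spool: two coaxial disc flanges of radius 112 mm and thickness 15 mm, joined by a core cylinder of radius 72 mm and height 238 mm. The lower flange rests on z = 0 and the three cylinders share a vertical axis.

The spool is on top of the stool.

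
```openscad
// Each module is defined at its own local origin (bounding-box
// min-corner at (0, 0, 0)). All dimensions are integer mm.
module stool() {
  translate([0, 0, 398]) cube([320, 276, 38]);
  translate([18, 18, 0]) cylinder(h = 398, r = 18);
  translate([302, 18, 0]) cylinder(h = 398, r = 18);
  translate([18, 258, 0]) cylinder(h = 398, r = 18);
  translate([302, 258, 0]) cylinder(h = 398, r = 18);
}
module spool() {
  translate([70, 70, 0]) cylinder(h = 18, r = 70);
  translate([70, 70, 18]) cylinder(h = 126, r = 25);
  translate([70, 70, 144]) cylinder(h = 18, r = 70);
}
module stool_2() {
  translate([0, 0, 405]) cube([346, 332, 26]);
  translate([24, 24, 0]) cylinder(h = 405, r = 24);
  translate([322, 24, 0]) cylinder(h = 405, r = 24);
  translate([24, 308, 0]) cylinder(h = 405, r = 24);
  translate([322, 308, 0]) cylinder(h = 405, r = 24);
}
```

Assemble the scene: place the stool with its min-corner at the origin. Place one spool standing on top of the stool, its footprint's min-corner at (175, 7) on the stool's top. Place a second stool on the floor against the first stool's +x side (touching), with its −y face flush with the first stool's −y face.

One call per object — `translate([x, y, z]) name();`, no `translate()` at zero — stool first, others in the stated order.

stool();
translate([175, 7, 436]) spool();
translate([320, 0, 0]) stool_2();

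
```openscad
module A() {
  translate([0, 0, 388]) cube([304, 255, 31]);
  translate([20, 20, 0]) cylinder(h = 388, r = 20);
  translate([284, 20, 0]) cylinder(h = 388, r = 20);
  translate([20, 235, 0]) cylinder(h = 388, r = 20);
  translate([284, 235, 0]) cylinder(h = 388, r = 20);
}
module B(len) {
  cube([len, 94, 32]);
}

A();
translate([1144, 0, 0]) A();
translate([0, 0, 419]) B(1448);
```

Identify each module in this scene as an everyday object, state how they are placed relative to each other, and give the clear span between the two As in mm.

A is a stool. B is a beam. A beam spans the tops of two stools. The clear span between the two stools is 840 mm.

Second stool starts at x = 1144; first ends at x = 304; clear span = 1144 − 304 = 840 mm.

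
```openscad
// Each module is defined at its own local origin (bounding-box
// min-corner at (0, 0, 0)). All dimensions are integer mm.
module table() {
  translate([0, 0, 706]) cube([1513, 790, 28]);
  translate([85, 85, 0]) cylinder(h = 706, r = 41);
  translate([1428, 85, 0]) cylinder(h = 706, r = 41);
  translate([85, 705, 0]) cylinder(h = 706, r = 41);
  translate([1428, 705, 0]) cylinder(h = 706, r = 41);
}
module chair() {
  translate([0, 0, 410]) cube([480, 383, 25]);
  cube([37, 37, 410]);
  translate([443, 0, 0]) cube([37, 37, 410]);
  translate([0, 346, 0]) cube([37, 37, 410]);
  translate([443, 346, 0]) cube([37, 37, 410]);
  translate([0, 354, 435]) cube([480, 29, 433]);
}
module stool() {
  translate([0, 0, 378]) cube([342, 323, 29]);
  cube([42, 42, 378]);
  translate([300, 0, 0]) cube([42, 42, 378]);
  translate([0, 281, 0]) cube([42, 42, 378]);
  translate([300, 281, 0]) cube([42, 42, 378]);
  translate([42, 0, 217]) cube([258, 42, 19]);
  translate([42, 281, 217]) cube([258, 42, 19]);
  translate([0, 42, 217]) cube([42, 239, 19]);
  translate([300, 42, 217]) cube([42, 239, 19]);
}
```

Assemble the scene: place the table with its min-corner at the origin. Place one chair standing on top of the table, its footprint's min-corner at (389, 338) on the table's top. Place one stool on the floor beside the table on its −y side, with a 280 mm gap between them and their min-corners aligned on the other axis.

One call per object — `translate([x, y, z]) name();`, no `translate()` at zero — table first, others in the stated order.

table();
translate([389, 338, 734]) chair();
translate([0, -603, 0]) stool();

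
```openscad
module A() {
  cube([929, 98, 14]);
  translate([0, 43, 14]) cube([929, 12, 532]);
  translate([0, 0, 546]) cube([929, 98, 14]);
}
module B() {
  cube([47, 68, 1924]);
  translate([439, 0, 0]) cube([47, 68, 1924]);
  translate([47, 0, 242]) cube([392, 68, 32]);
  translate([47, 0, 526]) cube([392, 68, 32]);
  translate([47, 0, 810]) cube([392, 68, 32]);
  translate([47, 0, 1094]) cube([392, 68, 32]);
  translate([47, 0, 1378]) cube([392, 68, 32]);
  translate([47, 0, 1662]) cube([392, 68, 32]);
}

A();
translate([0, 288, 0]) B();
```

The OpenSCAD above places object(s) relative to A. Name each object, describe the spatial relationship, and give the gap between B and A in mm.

The ladder's nearest face is 190 mm from the I-beam's +y face.

A is an I-beam. B is a ladder. The ladder is on the floor beside the I-beam on its +y side. The gap between the ladder and the I-beam is 190 mm.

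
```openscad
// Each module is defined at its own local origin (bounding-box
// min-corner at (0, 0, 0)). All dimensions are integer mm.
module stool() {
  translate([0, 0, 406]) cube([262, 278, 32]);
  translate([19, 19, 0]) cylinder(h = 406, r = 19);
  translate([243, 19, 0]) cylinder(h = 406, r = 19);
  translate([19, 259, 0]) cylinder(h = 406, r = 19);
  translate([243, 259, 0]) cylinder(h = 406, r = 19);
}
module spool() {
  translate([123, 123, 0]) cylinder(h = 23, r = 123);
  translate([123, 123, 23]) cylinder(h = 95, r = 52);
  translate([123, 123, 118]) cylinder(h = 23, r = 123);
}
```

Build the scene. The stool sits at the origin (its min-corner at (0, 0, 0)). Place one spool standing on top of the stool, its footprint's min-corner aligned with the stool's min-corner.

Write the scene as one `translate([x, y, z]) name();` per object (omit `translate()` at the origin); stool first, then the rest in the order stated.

stool();
translate([0, 0, 438]) spool();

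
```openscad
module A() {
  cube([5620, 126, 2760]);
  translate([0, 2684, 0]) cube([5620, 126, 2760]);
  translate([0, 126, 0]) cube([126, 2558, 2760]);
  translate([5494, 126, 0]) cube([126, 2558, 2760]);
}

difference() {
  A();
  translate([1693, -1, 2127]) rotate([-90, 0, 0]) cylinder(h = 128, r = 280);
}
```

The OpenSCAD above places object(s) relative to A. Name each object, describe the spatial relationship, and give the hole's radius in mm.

A is a house frame. The house frame has a circular hole through its front wall. The hole's radius is 280 mm.

The subtracted cylinder has r = 280 mm.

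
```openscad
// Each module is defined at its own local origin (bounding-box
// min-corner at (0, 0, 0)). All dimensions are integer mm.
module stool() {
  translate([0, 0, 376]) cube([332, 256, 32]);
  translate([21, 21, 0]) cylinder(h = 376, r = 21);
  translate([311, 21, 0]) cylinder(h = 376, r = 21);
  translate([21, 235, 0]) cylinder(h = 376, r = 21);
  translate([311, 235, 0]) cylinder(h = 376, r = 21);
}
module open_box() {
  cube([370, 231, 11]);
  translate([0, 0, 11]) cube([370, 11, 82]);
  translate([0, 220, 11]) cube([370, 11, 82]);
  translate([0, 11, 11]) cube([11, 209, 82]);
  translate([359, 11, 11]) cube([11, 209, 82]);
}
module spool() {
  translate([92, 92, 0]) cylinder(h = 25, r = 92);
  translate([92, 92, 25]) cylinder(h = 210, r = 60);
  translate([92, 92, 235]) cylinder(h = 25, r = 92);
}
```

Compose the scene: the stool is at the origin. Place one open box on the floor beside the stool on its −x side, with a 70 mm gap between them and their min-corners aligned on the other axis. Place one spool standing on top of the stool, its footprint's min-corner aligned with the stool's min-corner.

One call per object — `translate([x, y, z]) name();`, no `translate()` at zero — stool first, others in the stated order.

stool();
translate([-440, 0, 0]) open_box();
translate([0, 0, 408]) spool();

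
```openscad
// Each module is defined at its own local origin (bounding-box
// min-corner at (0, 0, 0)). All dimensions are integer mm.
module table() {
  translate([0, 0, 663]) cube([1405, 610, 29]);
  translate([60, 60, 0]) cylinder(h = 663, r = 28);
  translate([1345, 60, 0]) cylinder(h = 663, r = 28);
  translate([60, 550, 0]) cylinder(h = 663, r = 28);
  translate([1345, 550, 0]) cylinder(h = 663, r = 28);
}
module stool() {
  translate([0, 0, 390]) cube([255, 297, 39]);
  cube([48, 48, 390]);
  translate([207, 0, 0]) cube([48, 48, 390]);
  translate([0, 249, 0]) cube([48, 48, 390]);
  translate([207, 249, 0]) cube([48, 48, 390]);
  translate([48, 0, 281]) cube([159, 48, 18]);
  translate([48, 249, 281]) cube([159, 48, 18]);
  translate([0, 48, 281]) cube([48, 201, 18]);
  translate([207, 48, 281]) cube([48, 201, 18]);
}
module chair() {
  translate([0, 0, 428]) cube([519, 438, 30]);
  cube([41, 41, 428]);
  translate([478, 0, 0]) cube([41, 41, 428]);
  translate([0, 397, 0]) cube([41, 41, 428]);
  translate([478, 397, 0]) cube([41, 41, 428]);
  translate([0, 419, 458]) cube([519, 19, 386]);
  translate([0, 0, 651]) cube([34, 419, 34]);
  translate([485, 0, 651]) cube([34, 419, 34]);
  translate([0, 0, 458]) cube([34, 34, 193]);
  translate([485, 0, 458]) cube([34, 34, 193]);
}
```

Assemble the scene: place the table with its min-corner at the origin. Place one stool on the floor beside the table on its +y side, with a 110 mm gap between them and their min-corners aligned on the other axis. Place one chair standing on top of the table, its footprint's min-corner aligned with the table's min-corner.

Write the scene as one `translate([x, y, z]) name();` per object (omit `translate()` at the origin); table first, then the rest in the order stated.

table();
translate([0, 720, 0]) stool();
translate([0, 0, 692]) chair();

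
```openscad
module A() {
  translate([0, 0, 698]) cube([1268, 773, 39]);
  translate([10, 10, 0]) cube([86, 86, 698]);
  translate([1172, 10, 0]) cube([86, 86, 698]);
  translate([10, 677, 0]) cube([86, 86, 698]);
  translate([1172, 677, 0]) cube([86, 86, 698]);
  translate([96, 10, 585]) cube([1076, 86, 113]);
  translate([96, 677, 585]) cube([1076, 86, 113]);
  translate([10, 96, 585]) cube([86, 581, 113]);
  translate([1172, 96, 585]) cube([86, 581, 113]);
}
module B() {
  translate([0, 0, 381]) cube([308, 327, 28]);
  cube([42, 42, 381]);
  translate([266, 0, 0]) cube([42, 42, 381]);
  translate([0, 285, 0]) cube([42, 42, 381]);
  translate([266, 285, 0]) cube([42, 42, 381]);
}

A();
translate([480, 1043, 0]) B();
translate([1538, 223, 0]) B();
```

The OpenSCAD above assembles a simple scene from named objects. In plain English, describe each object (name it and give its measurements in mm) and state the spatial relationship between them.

A is a table with a 1268×773 mm rectangular top, 39 mm thick, top surface at z = 737 mm, supported by four 86×86 mm square legs, each inset 10 mm from the nearest pair of top edges, running from the floor. Four apron rails, 86 mm thick and 113 mm tall, run between adjacent legs with their top edges flush with the underside of the top and their outer faces flush with the legs' outer faces.

B is a four-legged stool. The seat is a 308×327×28 mm slab whose top surface is at z = 409 mm; four square legs, each 42×42 mm in cross-section, run from the floor (z = 0) to the underside of the seat, each flush with a corner of the seat.

Two stools sit around the table at the +y, +x sides.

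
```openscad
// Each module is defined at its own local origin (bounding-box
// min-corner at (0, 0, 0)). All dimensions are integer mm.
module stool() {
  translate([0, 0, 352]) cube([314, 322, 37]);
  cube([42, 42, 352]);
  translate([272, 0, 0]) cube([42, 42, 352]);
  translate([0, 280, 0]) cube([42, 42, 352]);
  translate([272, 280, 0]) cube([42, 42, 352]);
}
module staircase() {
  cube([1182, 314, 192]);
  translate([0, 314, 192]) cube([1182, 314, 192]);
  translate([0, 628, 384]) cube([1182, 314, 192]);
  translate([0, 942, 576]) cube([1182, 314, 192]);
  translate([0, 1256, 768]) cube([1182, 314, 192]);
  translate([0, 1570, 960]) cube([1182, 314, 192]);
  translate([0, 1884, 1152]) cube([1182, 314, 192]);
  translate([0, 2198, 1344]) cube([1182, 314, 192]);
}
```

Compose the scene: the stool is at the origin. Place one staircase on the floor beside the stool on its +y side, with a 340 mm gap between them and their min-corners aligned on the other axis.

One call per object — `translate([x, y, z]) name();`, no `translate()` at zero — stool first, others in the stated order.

stool();
translate([0, 662, 0]) staircase();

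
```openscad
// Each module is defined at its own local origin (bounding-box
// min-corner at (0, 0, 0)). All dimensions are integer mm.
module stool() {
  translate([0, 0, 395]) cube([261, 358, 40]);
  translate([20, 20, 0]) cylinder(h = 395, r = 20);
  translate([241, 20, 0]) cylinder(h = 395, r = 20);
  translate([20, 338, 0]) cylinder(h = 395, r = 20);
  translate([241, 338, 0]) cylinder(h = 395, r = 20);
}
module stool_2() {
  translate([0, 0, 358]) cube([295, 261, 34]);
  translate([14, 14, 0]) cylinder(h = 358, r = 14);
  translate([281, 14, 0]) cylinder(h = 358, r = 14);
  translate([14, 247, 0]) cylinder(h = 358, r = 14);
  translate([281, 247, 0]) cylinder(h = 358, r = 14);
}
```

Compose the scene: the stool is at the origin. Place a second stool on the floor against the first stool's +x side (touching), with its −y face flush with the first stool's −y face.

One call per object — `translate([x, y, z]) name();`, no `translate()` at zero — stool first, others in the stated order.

stool();
translate([261, 0, 0]) stool_2();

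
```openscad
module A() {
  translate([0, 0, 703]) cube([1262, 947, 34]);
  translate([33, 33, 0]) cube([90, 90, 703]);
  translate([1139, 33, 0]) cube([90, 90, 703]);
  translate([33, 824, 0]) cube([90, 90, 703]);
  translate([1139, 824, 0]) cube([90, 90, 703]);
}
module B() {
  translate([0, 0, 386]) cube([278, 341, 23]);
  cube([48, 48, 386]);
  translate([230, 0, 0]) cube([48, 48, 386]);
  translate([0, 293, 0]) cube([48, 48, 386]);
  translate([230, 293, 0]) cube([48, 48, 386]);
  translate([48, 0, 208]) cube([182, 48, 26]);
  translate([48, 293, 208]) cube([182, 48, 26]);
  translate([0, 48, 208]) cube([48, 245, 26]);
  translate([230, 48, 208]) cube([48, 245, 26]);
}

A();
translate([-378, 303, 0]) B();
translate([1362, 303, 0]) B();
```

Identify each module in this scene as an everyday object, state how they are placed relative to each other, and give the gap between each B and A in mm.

A is a table. B is a stool. Two stools sit around the table at the −x, +x sides. The gap between each stool and the table is 100 mm.

Each stool's nearest face is 100 mm from the table's bounding box.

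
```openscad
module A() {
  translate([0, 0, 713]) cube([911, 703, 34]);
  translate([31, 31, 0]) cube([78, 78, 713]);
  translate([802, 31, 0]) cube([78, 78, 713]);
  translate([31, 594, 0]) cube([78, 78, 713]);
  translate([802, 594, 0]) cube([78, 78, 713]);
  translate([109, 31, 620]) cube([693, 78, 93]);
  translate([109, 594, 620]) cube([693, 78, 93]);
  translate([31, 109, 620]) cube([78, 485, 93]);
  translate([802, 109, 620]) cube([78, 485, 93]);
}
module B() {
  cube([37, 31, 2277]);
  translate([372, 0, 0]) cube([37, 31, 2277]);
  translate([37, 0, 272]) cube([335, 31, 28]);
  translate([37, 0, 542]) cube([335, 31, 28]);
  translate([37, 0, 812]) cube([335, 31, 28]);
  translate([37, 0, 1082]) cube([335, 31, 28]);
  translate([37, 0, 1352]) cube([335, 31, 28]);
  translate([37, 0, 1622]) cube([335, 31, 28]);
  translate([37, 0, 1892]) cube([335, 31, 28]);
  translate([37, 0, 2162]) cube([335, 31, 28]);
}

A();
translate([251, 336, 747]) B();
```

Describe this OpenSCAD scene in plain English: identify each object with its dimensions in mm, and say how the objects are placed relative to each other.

A is a table: top 911 mm (x) × 703 mm (y), 34 mm thick, upper face at z = 747 mm, on four 78×78 mm square legs, each inset 31 mm from the nearest pair of top edges, running from z = 0 to the bottom of the top. Four apron rails, 78 mm thick and 93 mm tall, run between adjacent legs with their top edges flush with the underside of the top and their outer faces flush with the legs' outer faces.

B is a wooden ladder with two side rails of 37×31 mm section and 2277 mm height, set 409 mm apart overall. Between them run 8 rectangular rungs (31 mm deep, 28 mm thick), front faces flush with the rails' −y face. The bottom of the first rung is 272 mm above the floor and each subsequent rung is 270 mm higher than the one below.

The ladder is on top of the table, centred.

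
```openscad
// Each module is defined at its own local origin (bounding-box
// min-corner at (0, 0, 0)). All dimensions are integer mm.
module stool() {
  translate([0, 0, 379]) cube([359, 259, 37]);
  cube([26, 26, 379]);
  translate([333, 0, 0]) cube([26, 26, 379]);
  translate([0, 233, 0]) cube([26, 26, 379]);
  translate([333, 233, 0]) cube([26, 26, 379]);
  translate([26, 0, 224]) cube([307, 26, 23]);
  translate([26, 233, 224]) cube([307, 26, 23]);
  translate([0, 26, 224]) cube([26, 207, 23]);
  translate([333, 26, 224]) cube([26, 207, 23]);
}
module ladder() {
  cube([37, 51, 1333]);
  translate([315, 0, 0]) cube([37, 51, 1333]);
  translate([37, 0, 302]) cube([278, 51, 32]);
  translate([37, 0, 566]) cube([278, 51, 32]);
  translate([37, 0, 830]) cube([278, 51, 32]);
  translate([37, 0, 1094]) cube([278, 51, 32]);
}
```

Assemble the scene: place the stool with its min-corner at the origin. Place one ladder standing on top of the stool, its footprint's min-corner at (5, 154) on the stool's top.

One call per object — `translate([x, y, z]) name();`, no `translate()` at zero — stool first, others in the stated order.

stool();
translate([5, 154, 416]) ladder();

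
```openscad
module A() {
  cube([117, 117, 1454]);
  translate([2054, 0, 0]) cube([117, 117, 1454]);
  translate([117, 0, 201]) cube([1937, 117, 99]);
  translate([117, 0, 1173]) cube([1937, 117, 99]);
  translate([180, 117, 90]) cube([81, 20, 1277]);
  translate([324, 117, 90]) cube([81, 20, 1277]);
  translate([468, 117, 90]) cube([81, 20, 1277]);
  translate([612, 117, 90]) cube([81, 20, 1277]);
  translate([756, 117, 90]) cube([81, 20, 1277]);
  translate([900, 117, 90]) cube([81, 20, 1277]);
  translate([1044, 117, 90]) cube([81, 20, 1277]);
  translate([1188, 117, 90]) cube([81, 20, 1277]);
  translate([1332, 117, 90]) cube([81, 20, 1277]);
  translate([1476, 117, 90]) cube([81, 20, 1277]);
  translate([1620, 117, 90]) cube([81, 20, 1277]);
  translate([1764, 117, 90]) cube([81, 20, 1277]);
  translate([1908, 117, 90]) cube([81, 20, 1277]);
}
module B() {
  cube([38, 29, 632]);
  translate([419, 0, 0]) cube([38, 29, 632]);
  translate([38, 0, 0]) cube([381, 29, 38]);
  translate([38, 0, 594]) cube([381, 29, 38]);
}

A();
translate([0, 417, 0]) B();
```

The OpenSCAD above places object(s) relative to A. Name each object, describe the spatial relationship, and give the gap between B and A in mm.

The picture frame's nearest face is 280 mm from the fence section's +y face.

A is a fence section. B is a picture frame. The picture frame is on the floor beside the fence section on its +y side. The gap between the picture frame and the fence section is 280 mm.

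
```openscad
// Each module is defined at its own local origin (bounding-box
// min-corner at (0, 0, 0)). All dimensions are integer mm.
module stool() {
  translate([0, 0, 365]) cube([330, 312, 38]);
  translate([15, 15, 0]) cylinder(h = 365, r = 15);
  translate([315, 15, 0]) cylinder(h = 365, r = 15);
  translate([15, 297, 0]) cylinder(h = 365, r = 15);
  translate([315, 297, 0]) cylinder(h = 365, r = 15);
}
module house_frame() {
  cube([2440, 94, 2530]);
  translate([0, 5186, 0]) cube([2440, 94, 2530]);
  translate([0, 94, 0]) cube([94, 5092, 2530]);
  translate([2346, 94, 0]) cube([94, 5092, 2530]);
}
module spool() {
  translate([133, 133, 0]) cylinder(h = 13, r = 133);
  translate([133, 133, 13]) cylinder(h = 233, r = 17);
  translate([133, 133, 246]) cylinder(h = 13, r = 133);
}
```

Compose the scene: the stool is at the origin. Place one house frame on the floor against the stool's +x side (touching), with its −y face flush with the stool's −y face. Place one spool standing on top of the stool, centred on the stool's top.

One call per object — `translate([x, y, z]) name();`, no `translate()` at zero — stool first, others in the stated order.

stool();
translate([330, 0, 0]) house_frame();
translate([32, 23, 403]) spool();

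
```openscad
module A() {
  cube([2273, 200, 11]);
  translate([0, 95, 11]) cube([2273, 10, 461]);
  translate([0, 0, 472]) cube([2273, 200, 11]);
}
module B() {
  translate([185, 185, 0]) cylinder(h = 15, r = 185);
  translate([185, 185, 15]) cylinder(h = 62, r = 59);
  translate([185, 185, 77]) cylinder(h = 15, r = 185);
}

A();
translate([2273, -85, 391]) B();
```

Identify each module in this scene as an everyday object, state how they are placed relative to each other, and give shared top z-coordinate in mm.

Both tops at z = 483 mm.

A is an I-beam. B is a spool. The spool is beside the I-beam with their tops flush at z = 483. The shared top z-coordinate is 483 mm.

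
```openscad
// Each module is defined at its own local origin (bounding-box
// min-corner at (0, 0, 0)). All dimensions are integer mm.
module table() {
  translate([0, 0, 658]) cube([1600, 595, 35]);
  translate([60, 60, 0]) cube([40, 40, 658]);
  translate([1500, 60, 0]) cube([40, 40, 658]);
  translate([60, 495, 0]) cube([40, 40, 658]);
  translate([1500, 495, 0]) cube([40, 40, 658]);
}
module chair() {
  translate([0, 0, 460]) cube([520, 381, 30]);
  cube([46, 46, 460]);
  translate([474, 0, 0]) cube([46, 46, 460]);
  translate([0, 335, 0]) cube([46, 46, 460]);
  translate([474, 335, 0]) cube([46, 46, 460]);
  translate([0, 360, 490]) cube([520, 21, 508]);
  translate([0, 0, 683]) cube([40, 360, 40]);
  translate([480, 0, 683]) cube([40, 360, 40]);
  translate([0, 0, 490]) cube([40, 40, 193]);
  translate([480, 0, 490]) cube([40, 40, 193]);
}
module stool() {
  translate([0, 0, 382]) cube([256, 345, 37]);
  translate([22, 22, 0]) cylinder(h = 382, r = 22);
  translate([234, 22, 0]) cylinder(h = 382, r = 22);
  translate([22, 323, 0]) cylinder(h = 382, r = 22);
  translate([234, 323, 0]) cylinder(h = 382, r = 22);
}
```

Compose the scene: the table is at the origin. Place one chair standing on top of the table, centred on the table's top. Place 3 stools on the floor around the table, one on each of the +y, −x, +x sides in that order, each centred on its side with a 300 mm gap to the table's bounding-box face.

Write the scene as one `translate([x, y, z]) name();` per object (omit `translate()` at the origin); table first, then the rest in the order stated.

table();
translate([540, 107, 693]) chair();
translate([672, 895, 0]) stool();
translate([-556, 125, 0]) stool();
translate([1900, 125, 0]) stool();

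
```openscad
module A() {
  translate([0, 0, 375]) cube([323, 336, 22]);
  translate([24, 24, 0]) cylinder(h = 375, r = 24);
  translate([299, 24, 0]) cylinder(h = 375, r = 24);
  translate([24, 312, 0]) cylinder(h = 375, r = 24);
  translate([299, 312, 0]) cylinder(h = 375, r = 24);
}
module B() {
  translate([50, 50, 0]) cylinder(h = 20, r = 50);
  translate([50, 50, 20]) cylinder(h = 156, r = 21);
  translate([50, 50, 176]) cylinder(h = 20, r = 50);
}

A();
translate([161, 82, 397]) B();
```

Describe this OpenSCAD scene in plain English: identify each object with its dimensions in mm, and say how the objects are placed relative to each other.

A is a simple wooden stool: a rectangular seat 323 mm (x) by 336 mm (y), 22 mm thick, top face at z = 397 mm, on four round legs, each 48 mm in diameter. The legs rest on z = 0, each leg's axis is inset half a diameter from the nearest pair of seat edges (so the leg's bounding box is flush with the corner).

B is a spool: two coaxial disc flanges of radius 50 mm and thickness 20 mm, joined by a core cylinder of radius 21 mm and height 156 mm. The lower flange rests on z = 0 and the three cylinders share a vertical axis.

The spool is on top of the stool.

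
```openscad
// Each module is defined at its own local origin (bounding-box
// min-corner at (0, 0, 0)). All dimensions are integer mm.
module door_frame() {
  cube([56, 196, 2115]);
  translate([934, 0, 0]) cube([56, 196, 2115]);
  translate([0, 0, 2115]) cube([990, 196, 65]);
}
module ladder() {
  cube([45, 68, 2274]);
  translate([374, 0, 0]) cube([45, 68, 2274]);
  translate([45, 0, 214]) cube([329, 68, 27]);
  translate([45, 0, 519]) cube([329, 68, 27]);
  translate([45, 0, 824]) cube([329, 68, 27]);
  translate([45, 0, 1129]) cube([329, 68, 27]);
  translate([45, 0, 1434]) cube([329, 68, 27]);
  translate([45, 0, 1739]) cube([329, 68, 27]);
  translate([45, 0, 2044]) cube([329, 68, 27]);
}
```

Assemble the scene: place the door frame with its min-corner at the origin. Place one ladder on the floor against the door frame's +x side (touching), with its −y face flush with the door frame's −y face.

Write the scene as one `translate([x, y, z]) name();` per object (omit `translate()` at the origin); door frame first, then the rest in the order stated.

door_frame();
translate([990, 0, 0]) ladder();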